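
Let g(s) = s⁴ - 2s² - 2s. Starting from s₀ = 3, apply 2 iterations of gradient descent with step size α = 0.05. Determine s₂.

g′(s) = 4s³ - 4s - 2
Step 1: g′(3) = 94; s₁ = 3 − 0.05·94 = -1.7
Step 2: g′(-1.7) = -14.852; s₂ = -1.7 − 0.05·(-14.852) = -0.9574

-0.9574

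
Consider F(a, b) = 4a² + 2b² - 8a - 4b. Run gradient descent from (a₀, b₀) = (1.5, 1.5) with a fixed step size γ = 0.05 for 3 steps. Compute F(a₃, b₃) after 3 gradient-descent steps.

-5.822272

∇F = (8a - 8, 4b - 4)
(a₁, b₁) = (1.5, 1.5) − 0.05·(4, 2) = (1.3, 1.4)
(a₂, b₂) = (1.3, 1.4) − 0.05·(2.4, 1.6) = (1.18, 1.32)
(a₃, b₃) = (1.18, 1.32) − 0.05·(1.44, 1.28) = (1.108, 1.256)
F(1.108, 1.256) = -5.822272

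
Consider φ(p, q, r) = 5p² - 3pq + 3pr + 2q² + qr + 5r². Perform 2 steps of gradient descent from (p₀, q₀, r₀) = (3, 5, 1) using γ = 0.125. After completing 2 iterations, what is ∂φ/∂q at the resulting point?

∇φ = (10p - 3q + 3r, -3p + 4q + r, 3p + q + 10r)
Step 1: at (3, 5, 1), ∇φ = (18, 12, 24) → (3, 5, 1) − 0.125·(18, 12, 24) = (0.75, 3.5, -2)
Step 2: at (0.75, 3.5, -2), ∇φ = (-9, 9.75, -14.25) → (0.75, 3.5, -2) − 0.125·(-9, 9.75, -14.25) = (1.875, 2.28125, -0.21875)
∂φ/∂q at (1.875, 2.28125, -0.21875) = 3.28125

3.28125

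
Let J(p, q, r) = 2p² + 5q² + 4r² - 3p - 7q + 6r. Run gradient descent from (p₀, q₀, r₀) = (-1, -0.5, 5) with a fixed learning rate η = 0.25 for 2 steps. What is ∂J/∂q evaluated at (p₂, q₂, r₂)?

-27

∇J = (4p - 3, 10q - 7, 8r + 6)
Step 1: at (-1, -0.5, 5), ∇J = (-7, -12, 46) → (-1, -0.5, 5) − 0.25·(-7, -12, 46) = (0.75, 2.5, -6.5)
Step 2: at (0.75, 2.5, -6.5), ∇J = (0, 18, -46) → (0.75, 2.5, -6.5) − 0.25·(0, 18, -46) = (0.75, -2, 5)
∂J/∂q at (0.75, -2, 5) = -27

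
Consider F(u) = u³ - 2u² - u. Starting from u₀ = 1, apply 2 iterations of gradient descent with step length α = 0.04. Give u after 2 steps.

1.152832

F′(u) = 3u² - 4u - 1
Step 1: F′(1) = -2; u₁ = 1 − 0.04·(-2) = 1.08
Step 2: F′(1.08) = -1.8208; u₂ = 1.08 − 0.04·(-1.8208) = 1.152832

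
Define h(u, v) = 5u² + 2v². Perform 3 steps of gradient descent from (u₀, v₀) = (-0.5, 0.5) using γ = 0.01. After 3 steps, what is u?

-0.3645

∇h = (10u, 4v)
(u₁, v₁) = (-0.5, 0.5) − 0.01·(-5, 2) = (-0.45, 0.48)
(u₂, v₂) = (-0.45, 0.48) − 0.01·(-4.5, 1.92) = (-0.405, 0.4608)
(u₃, v₃) = (-0.405, 0.4608) − 0.01·(-4.05, 1.8432) = (-0.3645, 0.442368)
u = -0.3645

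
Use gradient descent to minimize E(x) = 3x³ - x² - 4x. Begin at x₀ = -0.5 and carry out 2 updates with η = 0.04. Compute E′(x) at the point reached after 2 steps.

-1.503837797616

E′(x) = 9x² - 2x - 4
Step 1: E′(-0.5) = -0.75; x₁ = -0.5 − 0.04·(-0.75) = -0.47
Step 2: E′(-0.47) = -1.0719; x₂ = -0.47 − 0.04·(-1.0719) = -0.427124
E′(x) at (-0.427124) = -1.503837797616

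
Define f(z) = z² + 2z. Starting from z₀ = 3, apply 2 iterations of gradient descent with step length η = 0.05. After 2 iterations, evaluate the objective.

f′(z) = 2z + 2
Step 1: f′(3) = 8; z₁ = 3 − 0.05·8 = 2.6
Step 2: f′(2.6) = 7.2; z₂ = 2.6 − 0.05·7.2 = 2.24
f(2.24) = 9.4976

9.4976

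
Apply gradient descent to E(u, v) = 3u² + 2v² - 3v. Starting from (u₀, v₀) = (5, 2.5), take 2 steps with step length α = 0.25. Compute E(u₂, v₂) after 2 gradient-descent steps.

∇E = (6u, 4v - 3)
Step 1: at (5, 2.5), ∇E = (30, 7) → (5, 2.5) − 0.25·(30, 7) = (-2.5, 0.75)
Step 2: at (-2.5, 0.75), ∇E = (-15, 0) → (-2.5, 0.75) − 0.25·(-15, 0) = (1.25, 0.75)
E(1.25, 0.75) = 3.5625

3.5625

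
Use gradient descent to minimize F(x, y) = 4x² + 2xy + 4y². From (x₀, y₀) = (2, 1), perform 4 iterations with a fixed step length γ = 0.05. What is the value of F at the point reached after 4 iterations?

0.17436264

∇F = (8x + 2y, 2x + 8y)
(x₁, y₁) = (2, 1) − 0.05·(18, 12) = (1.1, 0.4)
(x₂, y₂) = (1.1, 0.4) − 0.05·(9.6, 5.4) = (0.62, 0.13)
(x₃, y₃) = (0.62, 0.13) − 0.05·(5.22, 2.28) = (0.359, 0.016)
(x₄, y₄) = (0.359, 0.016) − 0.05·(2.904, 0.846) = (0.2138, -0.0263)
F(0.2138, -0.0263) = 0.17436264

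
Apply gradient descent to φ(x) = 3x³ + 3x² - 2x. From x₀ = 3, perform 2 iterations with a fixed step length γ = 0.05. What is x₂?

φ′(x) = 9x² + 6x - 2
x₁ = 3 − 0.05·97 = -1.85
x₂ = -1.85 − 0.05·17.7025 = -2.735125

-2.735125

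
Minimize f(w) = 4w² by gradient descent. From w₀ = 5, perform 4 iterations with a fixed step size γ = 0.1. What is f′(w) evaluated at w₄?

f′(w) = 8w
w₁ = 5 − 0.1·40 = 1
w₂ = 1 − 0.1·8 = 0.2
w₃ = 0.2 − 0.1·1.6 = 0.04
w₄ = 0.04 − 0.1·0.32 = 0.008
f′(w) at (0.008) = 0.064

0.064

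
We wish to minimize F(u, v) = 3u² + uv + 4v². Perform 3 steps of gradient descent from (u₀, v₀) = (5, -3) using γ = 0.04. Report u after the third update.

2.399488

∇F = (6u + v, u + 8v)
(u₁, v₁) = (5, -3) − 0.04·(27, -19) = (3.92, -2.24)
(u₂, v₂) = (3.92, -2.24) − 0.04·(21.28, -14) = (3.0688, -1.68)
(u₃, v₃) = (3.0688, -1.68) − 0.04·(16.7328, -10.3712) = (2.399488, -1.265152)
u = 2.399488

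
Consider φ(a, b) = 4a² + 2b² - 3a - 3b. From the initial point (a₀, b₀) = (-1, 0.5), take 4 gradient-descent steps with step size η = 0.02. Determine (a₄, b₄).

∇φ = (8a - 3, 4b - 3)
Step 1: at (-1, 0.5), ∇φ = (-11, -1) → (-1, 0.5) − 0.02·(-11, -1) = (-0.78, 0.52)
Step 2: at (-0.78, 0.52), ∇φ = (-9.24, -0.92) → (-0.78, 0.52) − 0.02·(-9.24, -0.92) = (-0.5952, 0.5384)
Step 3: at (-0.5952, 0.5384), ∇φ = (-7.7616, -0.8464) → (-0.5952, 0.5384) − 0.02·(-7.7616, -0.8464) = (-0.439968, 0.555328)
Step 4: at (-0.439968, 0.555328), ∇φ = (-6.519744, -0.778688) → (-0.439968, 0.555328) − 0.02·(-6.519744, -0.778688) = (-0.30957312, 0.57090176)

(-0.30957312, 0.57090176)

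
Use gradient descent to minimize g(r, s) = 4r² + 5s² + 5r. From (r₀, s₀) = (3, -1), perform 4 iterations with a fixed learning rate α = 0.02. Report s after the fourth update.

-0.4096

∇g = (8r + 5, 10s)
(r₁, s₁) = (3, -1) − 0.02·(29, -10) = (2.42, -0.8)
(r₂, s₂) = (2.42, -0.8) − 0.02·(24.36, -8) = (1.9328, -0.64)
(r₃, s₃) = (1.9328, -0.64) − 0.02·(20.4624, -6.4) = (1.523552, -0.512)
(r₄, s₄) = (1.523552, -0.512) − 0.02·(17.188416, -5.12) = (1.17978368, -0.4096)
s = -0.4096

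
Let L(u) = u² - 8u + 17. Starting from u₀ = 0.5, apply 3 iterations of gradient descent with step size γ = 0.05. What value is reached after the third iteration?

1.4485

L′(u) = 2u - 8
Step 1: L′(0.5) = -7; u₁ = 0.5 − 0.05·(-7) = 0.85
Step 2: L′(0.85) = -6.3; u₂ = 0.85 − 0.05·(-6.3) = 1.165
Step 3: L′(1.165) = -5.67; u₃ = 1.165 − 0.05·(-5.67) = 1.4485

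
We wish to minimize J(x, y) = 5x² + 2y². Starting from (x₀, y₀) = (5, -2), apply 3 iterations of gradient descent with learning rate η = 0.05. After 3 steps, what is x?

∇J = (10x, 4y)
(x₁, y₁) = (5, -2) − 0.05·(50, -8) = (2.5, -1.6)
(x₂, y₂) = (2.5, -1.6) − 0.05·(25, -6.4) = (1.25, -1.28)
(x₃, y₃) = (1.25, -1.28) − 0.05·(12.5, -5.12) = (0.625, -1.024)
x = 0.625

0.625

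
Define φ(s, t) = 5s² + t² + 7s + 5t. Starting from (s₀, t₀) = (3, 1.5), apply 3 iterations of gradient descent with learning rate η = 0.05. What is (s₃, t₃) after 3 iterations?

∇φ = (10s + 7, 2t + 5)
(s₁, t₁) = (3, 1.5) − 0.05·(37, 8) = (1.15, 1.1)
(s₂, t₂) = (1.15, 1.1) − 0.05·(18.5, 7.2) = (0.225, 0.74)
(s₃, t₃) = (0.225, 0.74) − 0.05·(9.25, 6.48) = (-0.2375, 0.416)

(-0.2375, 0.416)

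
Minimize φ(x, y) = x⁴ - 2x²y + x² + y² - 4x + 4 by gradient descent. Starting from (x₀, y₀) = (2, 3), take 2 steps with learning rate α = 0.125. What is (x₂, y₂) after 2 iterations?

∇φ = (4x³ - 4xy + 2x - 4, -2x² + 2y)
Step 1: at (2, 3), ∇φ = (8, -2) → (2, 3) − 0.125·(8, -2) = (1, 3.25)
Step 2: at (1, 3.25), ∇φ = (-11, 4.5) → (1, 3.25) − 0.125·(-11, 4.5) = (2.375, 2.6875)

(2.375, 2.6875)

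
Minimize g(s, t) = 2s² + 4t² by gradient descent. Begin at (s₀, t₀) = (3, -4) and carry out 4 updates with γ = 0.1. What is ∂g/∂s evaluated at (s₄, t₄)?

1.5552

∇g = (4s, 8t)
(s₁, t₁) = (3, -4) − 0.1·(12, -32) = (1.8, -0.8)
(s₂, t₂) = (1.8, -0.8) − 0.1·(7.2, -6.4) = (1.08, -0.16)
(s₃, t₃) = (1.08, -0.16) − 0.1·(4.32, -1.28) = (0.648, -0.032)
(s₄, t₄) = (0.648, -0.032) − 0.1·(2.592, -0.256) = (0.3888, -0.0064)
∂g/∂s at (0.3888, -0.0064) = 1.5552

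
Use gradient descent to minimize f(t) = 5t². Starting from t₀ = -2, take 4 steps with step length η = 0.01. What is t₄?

f′(t) = 10t
t₁ = -2 − 0.01·(-20) = -1.8
t₂ = -1.8 − 0.01·(-18) = -1.62
t₃ = -1.62 − 0.01·(-16.2) = -1.458
t₄ = -1.458 − 0.01·(-14.58) = -1.3122

-1.3122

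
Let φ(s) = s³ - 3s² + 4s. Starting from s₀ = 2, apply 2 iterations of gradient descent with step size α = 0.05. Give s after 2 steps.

φ′(s) = 3s² - 6s + 4
Step 1: φ′(2) = 4; s₁ = 2 − 0.05·4 = 1.8
Step 2: φ′(1.8) = 2.92; s₂ = 1.8 − 0.05·2.92 = 1.654

1.654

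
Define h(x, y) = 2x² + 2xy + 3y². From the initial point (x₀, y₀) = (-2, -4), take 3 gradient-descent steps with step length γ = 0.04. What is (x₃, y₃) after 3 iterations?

∇h = (4x + 2y, 2x + 6y)
Step 1: at (-2, -4), ∇h = (-16, -28) → (-2, -4) − 0.04·(-16, -28) = (-1.36, -2.88)
Step 2: at (-1.36, -2.88), ∇h = (-11.2, -20) → (-1.36, -2.88) − 0.04·(-11.2, -20) = (-0.912, -2.08)
Step 3: at (-0.912, -2.08), ∇h = (-7.808, -14.304) → (-0.912, -2.08) − 0.04·(-7.808, -14.304) = (-0.59968, -1.50784)

(-0.59968, -1.50784)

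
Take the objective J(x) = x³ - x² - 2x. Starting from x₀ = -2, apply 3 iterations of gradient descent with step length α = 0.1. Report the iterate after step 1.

J′(x) = 3x² - 2x - 2
Step 1: J′(-2) = 14; x₁ = -2 − 0.1·14 = -3.4

-3.4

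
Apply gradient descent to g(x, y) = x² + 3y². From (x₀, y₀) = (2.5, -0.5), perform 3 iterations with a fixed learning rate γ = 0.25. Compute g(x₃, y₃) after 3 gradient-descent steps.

0.109375

∇g = (2x, 6y)
(x₁, y₁) = (2.5, -0.5) − 0.25·(5, -3) = (1.25, 0.25)
(x₂, y₂) = (1.25, 0.25) − 0.25·(2.5, 1.5) = (0.625, -0.125)
(x₃, y₃) = (0.625, -0.125) − 0.25·(1.25, -0.75) = (0.3125, 0.0625)
g(0.3125, 0.0625) = 0.109375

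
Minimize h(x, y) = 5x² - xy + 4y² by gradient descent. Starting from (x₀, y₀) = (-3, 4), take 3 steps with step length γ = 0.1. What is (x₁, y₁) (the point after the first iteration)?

∇h = (10x - y, -x + 8y)
Step 1: at (-3, 4), ∇h = (-34, 35) → (-3, 4) − 0.1·(-34, 35) = (0.4, 0.5)

(0.4, 0.5)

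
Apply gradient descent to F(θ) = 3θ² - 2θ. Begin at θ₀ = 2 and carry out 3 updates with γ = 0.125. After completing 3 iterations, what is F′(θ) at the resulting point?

F′(θ) = 6θ - 2
θ₁ = 2 − 0.125·10 = 0.75
θ₂ = 0.75 − 0.125·2.5 = 0.4375
θ₃ = 0.4375 − 0.125·0.625 = 0.359375
F′(θ) at (0.359375) = 0.15625

0.15625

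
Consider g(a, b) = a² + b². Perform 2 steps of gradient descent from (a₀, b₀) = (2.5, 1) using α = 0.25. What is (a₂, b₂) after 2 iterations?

∇g = (2a, 2b)
Step 1: at (2.5, 1), ∇g = (5, 2) → (2.5, 1) − 0.25·(5, 2) = (1.25, 0.5)
Step 2: at (1.25, 0.5), ∇g = (2.5, 1) → (1.25, 0.5) − 0.25·(2.5, 1) = (0.625, 0.25)

(0.625, 0.25)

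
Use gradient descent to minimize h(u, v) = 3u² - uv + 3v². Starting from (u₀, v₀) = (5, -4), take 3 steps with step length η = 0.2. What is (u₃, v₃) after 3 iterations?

∇h = (6u - v, -u + 6v)
(u₁, v₁) = (5, -4) − 0.2·(34, -29) = (-1.8, 1.8)
(u₂, v₂) = (-1.8, 1.8) − 0.2·(-12.6, 12.6) = (0.72, -0.72)
(u₃, v₃) = (0.72, -0.72) − 0.2·(5.04, -5.04) = (-0.288, 0.288)

(-0.288, 0.288)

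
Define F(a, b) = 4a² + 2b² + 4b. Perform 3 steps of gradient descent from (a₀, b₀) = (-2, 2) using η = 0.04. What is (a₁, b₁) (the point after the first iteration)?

∇F = (8a, 4b + 4)
(a₁, b₁) = (-2, 2) − 0.04·(-16, 12) = (-1.36, 1.52)

(-1.36, 1.52)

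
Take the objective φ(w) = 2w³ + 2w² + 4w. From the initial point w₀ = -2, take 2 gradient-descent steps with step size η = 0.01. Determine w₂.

φ′(w) = 6w² + 4w + 4
Step 1: φ′(-2) = 20; w₁ = -2 − 0.01·20 = -2.2
Step 2: φ′(-2.2) = 24.24; w₂ = -2.2 − 0.01·24.24 = -2.4424

-2.4424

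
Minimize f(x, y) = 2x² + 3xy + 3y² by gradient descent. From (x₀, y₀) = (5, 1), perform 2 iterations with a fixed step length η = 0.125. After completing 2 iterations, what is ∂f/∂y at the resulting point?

-2.203125

∇f = (4x + 3y, 3x + 6y)
Step 1: at (5, 1), ∇f = (23, 21) → (5, 1) − 0.125·(23, 21) = (2.125, -1.625)
Step 2: at (2.125, -1.625), ∇f = (3.625, -3.375) → (2.125, -1.625) − 0.125·(3.625, -3.375) = (1.671875, -1.203125)
∂f/∂y at (1.671875, -1.203125) = -2.203125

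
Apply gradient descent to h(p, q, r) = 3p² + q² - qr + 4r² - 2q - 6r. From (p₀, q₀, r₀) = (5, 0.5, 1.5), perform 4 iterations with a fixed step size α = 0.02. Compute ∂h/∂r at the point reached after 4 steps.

∇h = (6p, 2q - r - 2, -q + 8r - 6)
Step 1: at (5, 0.5, 1.5), ∇h = (30, -2.5, 5.5) → (5, 0.5, 1.5) − 0.02·(30, -2.5, 5.5) = (4.4, 0.55, 1.39)
Step 2: at (4.4, 0.55, 1.39), ∇h = (26.4, -2.29, 4.57) → (4.4, 0.55, 1.39) − 0.02·(26.4, -2.29, 4.57) = (3.872, 0.5958, 1.2986)
Step 3: at (3.872, 0.5958, 1.2986), ∇h = (23.232, -2.107, 3.793) → (3.872, 0.5958, 1.2986) − 0.02·(23.232, -2.107, 3.793) = (3.40736, 0.63794, 1.22274)
Step 4: at (3.40736, 0.63794, 1.22274), ∇h = (20.44416, -1.94686, 3.14398) → (3.40736, 0.63794, 1.22274) − 0.02·(20.44416, -1.94686, 3.14398) = (2.9984768, 0.6768772, 1.1598604)
∂h/∂r at (2.9984768, 0.6768772, 1.1598604) = 2.602006

2.602006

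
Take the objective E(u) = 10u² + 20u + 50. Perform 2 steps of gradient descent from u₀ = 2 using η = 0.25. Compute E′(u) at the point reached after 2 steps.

E′(u) = 20u + 20
Step 1: E′(2) = 60; u₁ = 2 − 0.25·60 = -13
Step 2: E′(-13) = -240; u₂ = -13 − 0.25·(-240) = 47
E′(u) at (47) = 960

960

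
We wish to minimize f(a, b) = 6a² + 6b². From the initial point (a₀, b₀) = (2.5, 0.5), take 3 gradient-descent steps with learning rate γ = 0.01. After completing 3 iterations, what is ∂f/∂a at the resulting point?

∇f = (12a, 12b)
Step 1: at (2.5, 0.5), ∇f = (30, 6) → (2.5, 0.5) − 0.01·(30, 6) = (2.2, 0.44)
Step 2: at (2.2, 0.44), ∇f = (26.4, 5.28) → (2.2, 0.44) − 0.01·(26.4, 5.28) = (1.936, 0.3872)
Step 3: at (1.936, 0.3872), ∇f = (23.232, 4.6464) → (1.936, 0.3872) − 0.01·(23.232, 4.6464) = (1.70368, 0.340736)
∂f/∂a at (1.70368, 0.340736) = 20.44416

20.44416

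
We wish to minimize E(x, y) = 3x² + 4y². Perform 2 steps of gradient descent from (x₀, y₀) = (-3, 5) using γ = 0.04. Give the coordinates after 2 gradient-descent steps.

(-1.7328, 2.312)

∇E = (6x, 8y)
Step 1: at (-3, 5), ∇E = (-18, 40) → (-3, 5) − 0.04·(-18, 40) = (-2.28, 3.4)
Step 2: at (-2.28, 3.4), ∇E = (-13.68, 27.2) → (-2.28, 3.4) − 0.04·(-13.68, 27.2) = (-1.7328, 2.312)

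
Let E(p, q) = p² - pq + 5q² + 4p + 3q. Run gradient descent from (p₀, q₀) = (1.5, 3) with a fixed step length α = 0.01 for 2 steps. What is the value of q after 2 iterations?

∇E = (2p - q + 4, -p + 10q + 3)
Step 1: at (1.5, 3), ∇E = (4, 31.5) → (1.5, 3) − 0.01·(4, 31.5) = (1.46, 2.685)
Step 2: at (1.46, 2.685), ∇E = (4.235, 28.39) → (1.46, 2.685) − 0.01·(4.235, 28.39) = (1.41765, 2.4011)
q = 2.4011

2.4011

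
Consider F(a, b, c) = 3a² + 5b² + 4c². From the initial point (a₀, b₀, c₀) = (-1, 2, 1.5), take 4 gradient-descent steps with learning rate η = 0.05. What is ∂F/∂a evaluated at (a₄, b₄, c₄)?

∇F = (6a, 10b, 8c)
(a₁, b₁, c₁) = (-1, 2, 1.5) − 0.05·(-6, 20, 12) = (-0.7, 1, 0.9)
(a₂, b₂, c₂) = (-0.7, 1, 0.9) − 0.05·(-4.2, 10, 7.2) = (-0.49, 0.5, 0.54)
(a₃, b₃, c₃) = (-0.49, 0.5, 0.54) − 0.05·(-2.94, 5, 4.32) = (-0.343, 0.25, 0.324)
(a₄, b₄, c₄) = (-0.343, 0.25, 0.324) − 0.05·(-2.058, 2.5, 2.592) = (-0.2401, 0.125, 0.1944)
∂F/∂a at (-0.2401, 0.125, 0.1944) = -1.4406

-1.4406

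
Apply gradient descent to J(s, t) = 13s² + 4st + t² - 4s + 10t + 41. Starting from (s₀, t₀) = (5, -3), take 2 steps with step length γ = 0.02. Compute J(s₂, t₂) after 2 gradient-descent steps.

∇J = (26s + 4t - 4, 4s + 2t + 10)
Step 1: at (5, -3), ∇J = (114, 24) → (5, -3) − 0.02·(114, 24) = (2.72, -3.48)
Step 2: at (2.72, -3.48), ∇J = (52.8, 13.92) → (2.72, -3.48) − 0.02·(52.8, 13.92) = (1.664, -3.7584)
J(1.664, -3.7584) = 21.86530816

21.86530816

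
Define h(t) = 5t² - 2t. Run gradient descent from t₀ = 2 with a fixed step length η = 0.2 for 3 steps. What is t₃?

h′(t) = 10t - 2
t₁ = 2 − 0.2·18 = -1.6
t₂ = -1.6 − 0.2·(-18) = 2
t₃ = 2 − 0.2·18 = -1.6

-1.6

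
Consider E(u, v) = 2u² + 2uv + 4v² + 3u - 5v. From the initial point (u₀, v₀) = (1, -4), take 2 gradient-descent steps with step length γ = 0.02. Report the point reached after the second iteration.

∇E = (4u + 2v + 3, 2u + 8v - 5)
(u₁, v₁) = (1, -4) − 0.02·(-1, -35) = (1.02, -3.3)
(u₂, v₂) = (1.02, -3.3) − 0.02·(0.48, -29.36) = (1.0104, -2.7128)

(1.0104, -2.7128)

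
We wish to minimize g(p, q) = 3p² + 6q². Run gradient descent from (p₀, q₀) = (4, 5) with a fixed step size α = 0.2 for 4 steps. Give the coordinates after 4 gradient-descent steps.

(0.0064, 19.208)

∇g = (6p, 12q)
(p₁, q₁) = (4, 5) − 0.2·(24, 60) = (-0.8, -7)
(p₂, q₂) = (-0.8, -7) − 0.2·(-4.8, -84) = (0.16, 9.8)
(p₃, q₃) = (0.16, 9.8) − 0.2·(0.96, 117.6) = (-0.032, -13.72)
(p₄, q₄) = (-0.032, -13.72) − 0.2·(-0.192, -164.64) = (0.0064, 19.208)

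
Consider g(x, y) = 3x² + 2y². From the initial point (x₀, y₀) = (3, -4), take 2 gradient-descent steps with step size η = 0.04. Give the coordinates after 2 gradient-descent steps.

∇g = (6x, 4y)
Step 1: at (3, -4), ∇g = (18, -16) → (3, -4) − 0.04·(18, -16) = (2.28, -3.36)
Step 2: at (2.28, -3.36), ∇g = (13.68, -13.44) → (2.28, -3.36) − 0.04·(13.68, -13.44) = (1.7328, -2.8224)

(1.7328, -2.8224)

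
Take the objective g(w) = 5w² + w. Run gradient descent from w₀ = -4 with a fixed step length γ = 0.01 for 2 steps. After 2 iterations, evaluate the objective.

49.846405

g′(w) = 10w + 1
w₁ = -4 − 0.01·(-39) = -3.61
w₂ = -3.61 − 0.01·(-35.1) = -3.259
g(-3.259) = 49.846405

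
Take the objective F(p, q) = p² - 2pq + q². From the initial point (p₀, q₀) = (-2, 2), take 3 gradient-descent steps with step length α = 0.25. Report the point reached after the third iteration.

∇F = (2p - 2q, -2p + 2q)
(p₁, q₁) = (-2, 2) − 0.25·(-8, 8) = (0, 0)
(p₂, q₂) = (0, 0) − 0.25·(0, 0) = (0, 0)
(p₃, q₃) = (0, 0) − 0.25·(0, 0) = (0, 0)

(0, 0)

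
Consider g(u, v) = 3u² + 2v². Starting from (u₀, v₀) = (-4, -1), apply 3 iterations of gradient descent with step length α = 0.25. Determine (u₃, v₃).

(0.5, 0)

∇g = (6u, 4v)
Step 1: at (-4, -1), ∇g = (-24, -4) → (-4, -1) − 0.25·(-24, -4) = (2, 0)
Step 2: at (2, 0), ∇g = (12, 0) → (2, 0) − 0.25·(12, 0) = (-1, 0)
Step 3: at (-1, 0), ∇g = (-6, 0) → (-1, 0) − 0.25·(-6, 0) = (0.5, 0)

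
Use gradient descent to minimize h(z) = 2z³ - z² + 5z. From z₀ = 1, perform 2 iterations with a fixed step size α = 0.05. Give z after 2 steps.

h′(z) = 6z² - 2z + 5
Step 1: h′(1) = 9; z₁ = 1 − 0.05·9 = 0.55
Step 2: h′(0.55) = 5.715; z₂ = 0.55 − 0.05·5.715 = 0.26425

0.26425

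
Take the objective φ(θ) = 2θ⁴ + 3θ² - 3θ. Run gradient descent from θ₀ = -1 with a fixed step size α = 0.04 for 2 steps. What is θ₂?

-0.11271424

φ′(θ) = 8θ³ + 6θ - 3
Step 1: φ′(-1) = -17; θ₁ = -1 − 0.04·(-17) = -0.32
Step 2: φ′(-0.32) = -5.182144; θ₂ = -0.32 − 0.04·(-5.182144) = -0.11271424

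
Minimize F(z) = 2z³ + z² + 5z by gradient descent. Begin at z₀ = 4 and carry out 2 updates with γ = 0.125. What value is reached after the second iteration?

F′(z) = 6z² + 2z + 5
z₁ = 4 − 0.125·109 = -9.625
z₂ = -9.625 − 0.125·541.59375 = -77.32421875

-77.32421875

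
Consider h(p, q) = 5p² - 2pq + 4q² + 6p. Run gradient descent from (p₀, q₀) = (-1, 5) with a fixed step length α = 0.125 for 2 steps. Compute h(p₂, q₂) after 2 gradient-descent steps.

-0.484375

∇h = (10p - 2q + 6, -2p + 8q)
(p₁, q₁) = (-1, 5) − 0.125·(-14, 42) = (0.75, -0.25)
(p₂, q₂) = (0.75, -0.25) − 0.125·(14, -3.5) = (-1, 0.1875)
h(-1, 0.1875) = -0.484375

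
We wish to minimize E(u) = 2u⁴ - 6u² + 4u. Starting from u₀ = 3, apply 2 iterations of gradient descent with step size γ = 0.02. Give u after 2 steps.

-0.87289088

E′(u) = 8u³ - 12u + 4
Step 1: E′(3) = 184; u₁ = 3 − 0.02·184 = -0.68
Step 2: E′(-0.68) = 9.644544; u₂ = -0.68 − 0.02·9.644544 = -0.87289088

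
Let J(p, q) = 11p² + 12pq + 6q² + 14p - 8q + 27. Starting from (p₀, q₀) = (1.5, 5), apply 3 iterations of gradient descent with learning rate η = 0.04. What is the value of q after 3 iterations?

∇J = (22p + 12q + 14, 12p + 12q - 8)
Step 1: at (1.5, 5), ∇J = (107, 70) → (1.5, 5) − 0.04·(107, 70) = (-2.78, 2.2)
Step 2: at (-2.78, 2.2), ∇J = (-20.76, -14.96) → (-2.78, 2.2) − 0.04·(-20.76, -14.96) = (-1.9496, 2.7984)
Step 3: at (-1.9496, 2.7984), ∇J = (4.6896, 2.1856) → (-1.9496, 2.7984) − 0.04·(4.6896, 2.1856) = (-2.137184, 2.710976)
q = 2.710976

2.710976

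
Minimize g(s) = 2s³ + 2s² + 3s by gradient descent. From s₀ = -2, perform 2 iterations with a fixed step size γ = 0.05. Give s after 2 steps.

g′(s) = 6s² + 4s + 3
Step 1: g′(-2) = 19; s₁ = -2 − 0.05·19 = -2.95
Step 2: g′(-2.95) = 43.415; s₂ = -2.95 − 0.05·43.415 = -5.12075

-5.12075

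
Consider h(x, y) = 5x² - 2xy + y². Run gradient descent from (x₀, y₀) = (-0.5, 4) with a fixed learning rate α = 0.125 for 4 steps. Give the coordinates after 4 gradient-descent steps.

(0.359375, 1.578125)

∇h = (10x - 2y, -2x + 2y)
Step 1: at (-0.5, 4), ∇h = (-13, 9) → (-0.5, 4) − 0.125·(-13, 9) = (1.125, 2.875)
Step 2: at (1.125, 2.875), ∇h = (5.5, 3.5) → (1.125, 2.875) − 0.125·(5.5, 3.5) = (0.4375, 2.4375)
Step 3: at (0.4375, 2.4375), ∇h = (-0.5, 4) → (0.4375, 2.4375) − 0.125·(-0.5, 4) = (0.5, 1.9375)
Step 4: at (0.5, 1.9375), ∇h = (1.125, 2.875) → (0.5, 1.9375) − 0.125·(1.125, 2.875) = (0.359375, 1.578125)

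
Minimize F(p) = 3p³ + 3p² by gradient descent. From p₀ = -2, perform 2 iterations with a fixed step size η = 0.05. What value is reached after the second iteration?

F′(p) = 9p² + 6p
p₁ = -2 − 0.05·24 = -3.2
p₂ = -3.2 − 0.05·72.96 = -6.848

-6.848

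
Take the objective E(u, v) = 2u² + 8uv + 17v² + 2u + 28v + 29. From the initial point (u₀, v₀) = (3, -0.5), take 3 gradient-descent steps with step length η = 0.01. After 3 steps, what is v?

-1.21474

∇E = (4u + 8v + 2, 8u + 34v + 28)
Step 1: at (3, -0.5), ∇E = (10, 35) → (3, -0.5) − 0.01·(10, 35) = (2.9, -0.85)
Step 2: at (2.9, -0.85), ∇E = (6.8, 22.3) → (2.9, -0.85) − 0.01·(6.8, 22.3) = (2.832, -1.073)
Step 3: at (2.832, -1.073), ∇E = (4.744, 14.174) → (2.832, -1.073) − 0.01·(4.744, 14.174) = (2.78456, -1.21474)
v = -1.21474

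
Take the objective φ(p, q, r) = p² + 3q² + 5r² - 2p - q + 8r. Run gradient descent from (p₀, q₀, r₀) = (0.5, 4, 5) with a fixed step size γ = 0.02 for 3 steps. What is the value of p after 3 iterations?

0.557632

∇φ = (2p - 2, 6q - 1, 10r + 8)
(p₁, q₁, r₁) = (0.5, 4, 5) − 0.02·(-1, 23, 58) = (0.52, 3.54, 3.84)
(p₂, q₂, r₂) = (0.52, 3.54, 3.84) − 0.02·(-0.96, 20.24, 46.4) = (0.5392, 3.1352, 2.912)
(p₃, q₃, r₃) = (0.5392, 3.1352, 2.912) − 0.02·(-0.9216, 17.8112, 37.12) = (0.557632, 2.778976, 2.1696)
p = 0.557632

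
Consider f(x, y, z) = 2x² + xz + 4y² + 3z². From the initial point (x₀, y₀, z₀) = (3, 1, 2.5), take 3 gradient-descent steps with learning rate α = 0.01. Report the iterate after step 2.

∇f = (4x + z, 8y, x + 6z)
Step 1: at (3, 1, 2.5), ∇f = (14.5, 8, 18) → (3, 1, 2.5) − 0.01·(14.5, 8, 18) = (2.855, 0.92, 2.32)
Step 2: at (2.855, 0.92, 2.32), ∇f = (13.74, 7.36, 16.775) → (2.855, 0.92, 2.32) − 0.01·(13.74, 7.36, 16.775) = (2.7176, 0.8464, 2.15225)

(2.7176, 0.8464, 2.15225)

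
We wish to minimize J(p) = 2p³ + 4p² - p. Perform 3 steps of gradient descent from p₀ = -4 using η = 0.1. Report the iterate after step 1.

-10.3

J′(p) = 6p² + 8p - 1
Step 1: J′(-4) = 63; p₁ = -4 − 0.1·63 = -10.3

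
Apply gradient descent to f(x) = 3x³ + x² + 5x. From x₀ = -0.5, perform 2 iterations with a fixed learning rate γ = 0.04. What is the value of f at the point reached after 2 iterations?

f′(x) = 9x² + 2x + 5
Step 1: f′(-0.5) = 6.25; x₁ = -0.5 − 0.04·6.25 = -0.75
Step 2: f′(-0.75) = 8.5625; x₂ = -0.75 − 0.04·8.5625 = -1.0925
f(-1.0925) = -8.180824359375

-8.180824359375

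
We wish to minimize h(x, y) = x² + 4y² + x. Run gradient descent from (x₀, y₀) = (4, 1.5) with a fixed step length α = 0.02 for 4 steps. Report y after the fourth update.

0.74680704

∇h = (2x + 1, 8y)
Step 1: at (4, 1.5), ∇h = (9, 12) → (4, 1.5) − 0.02·(9, 12) = (3.82, 1.26)
Step 2: at (3.82, 1.26), ∇h = (8.64, 10.08) → (3.82, 1.26) − 0.02·(8.64, 10.08) = (3.6472, 1.0584)
Step 3: at (3.6472, 1.0584), ∇h = (8.2944, 8.4672) → (3.6472, 1.0584) − 0.02·(8.2944, 8.4672) = (3.481312, 0.889056)
Step 4: at (3.481312, 0.889056), ∇h = (7.962624, 7.112448) → (3.481312, 0.889056) − 0.02·(7.962624, 7.112448) = (3.32205952, 0.74680704)
y = 0.74680704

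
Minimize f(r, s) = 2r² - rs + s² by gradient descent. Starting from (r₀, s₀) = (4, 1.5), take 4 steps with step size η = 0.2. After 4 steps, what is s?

∇f = (4r - s, -r + 2s)
(r₁, s₁) = (4, 1.5) − 0.2·(14.5, -1) = (1.1, 1.7)
(r₂, s₂) = (1.1, 1.7) − 0.2·(2.7, 2.3) = (0.56, 1.24)
(r₃, s₃) = (0.56, 1.24) − 0.2·(1, 1.92) = (0.36, 0.856)
(r₄, s₄) = (0.36, 0.856) − 0.2·(0.584, 1.352) = (0.2432, 0.5856)
s = 0.5856

0.5856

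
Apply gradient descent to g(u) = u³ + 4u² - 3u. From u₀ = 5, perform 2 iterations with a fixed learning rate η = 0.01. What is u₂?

g′(u) = 3u² + 8u - 3
u₁ = 5 − 0.01·112 = 3.88
u₂ = 3.88 − 0.01·73.2032 = 3.147968

3.147968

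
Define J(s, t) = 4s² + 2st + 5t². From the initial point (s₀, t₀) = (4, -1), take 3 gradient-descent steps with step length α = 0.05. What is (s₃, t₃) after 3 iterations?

(1.024, -0.509)

∇J = (8s + 2t, 2s + 10t)
Step 1: at (4, -1), ∇J = (30, -2) → (4, -1) − 0.05·(30, -2) = (2.5, -0.9)
Step 2: at (2.5, -0.9), ∇J = (18.2, -4) → (2.5, -0.9) − 0.05·(18.2, -4) = (1.59, -0.7)
Step 3: at (1.59, -0.7), ∇J = (11.32, -3.82) → (1.59, -0.7) − 0.05·(11.32, -3.82) = (1.024, -0.509)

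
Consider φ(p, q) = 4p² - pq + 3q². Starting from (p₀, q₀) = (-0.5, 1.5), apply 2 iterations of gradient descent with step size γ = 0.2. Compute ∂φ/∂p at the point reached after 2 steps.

-3.72

∇φ = (8p - q, -p + 6q)
(p₁, q₁) = (-0.5, 1.5) − 0.2·(-5.5, 9.5) = (0.6, -0.4)
(p₂, q₂) = (0.6, -0.4) − 0.2·(5.2, -3) = (-0.44, 0.2)
∂φ/∂p at (-0.44, 0.2) = -3.72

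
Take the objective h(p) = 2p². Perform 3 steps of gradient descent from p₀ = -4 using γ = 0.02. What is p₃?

-3.114752

h′(p) = 4p
Step 1: h′(-4) = -16; p₁ = -4 − 0.02·(-16) = -3.68
Step 2: h′(-3.68) = -14.72; p₂ = -3.68 − 0.02·(-14.72) = -3.3856
Step 3: h′(-3.3856) = -13.5424; p₃ = -3.3856 − 0.02·(-13.5424) = -3.114752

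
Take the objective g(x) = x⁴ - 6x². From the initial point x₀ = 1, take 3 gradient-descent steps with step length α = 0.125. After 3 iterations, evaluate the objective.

-8

g′(x) = 4x³ - 12x
x₁ = 1 − 0.125·(-8) = 2
x₂ = 2 − 0.125·8 = 1
x₃ = 1 − 0.125·(-8) = 2
g(2) = -8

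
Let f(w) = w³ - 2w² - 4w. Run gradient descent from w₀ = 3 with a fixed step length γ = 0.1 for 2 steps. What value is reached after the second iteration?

1.977

f′(w) = 3w² - 4w - 4
Step 1: f′(3) = 11; w₁ = 3 − 0.1·11 = 1.9
Step 2: f′(1.9) = -0.77; w₂ = 1.9 − 0.1·(-0.77) = 1.977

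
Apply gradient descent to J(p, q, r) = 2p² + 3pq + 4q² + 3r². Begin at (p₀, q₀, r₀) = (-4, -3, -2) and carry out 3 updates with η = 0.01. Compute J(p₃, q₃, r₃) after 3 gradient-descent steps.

66.720361164654

∇J = (4p + 3q, 3p + 8q, 6r)
(p₁, q₁, r₁) = (-4, -3, -2) − 0.01·(-25, -36, -12) = (-3.75, -2.64, -1.88)
(p₂, q₂, r₂) = (-3.75, -2.64, -1.88) − 0.01·(-22.92, -32.37, -11.28) = (-3.5208, -2.3163, -1.7672)
(p₃, q₃, r₃) = (-3.5208, -2.3163, -1.7672) − 0.01·(-21.0321, -29.0928, -10.6032) = (-3.310479, -2.025372, -1.661168)
J(-3.310479, -2.025372, -1.661168) = 66.720361164654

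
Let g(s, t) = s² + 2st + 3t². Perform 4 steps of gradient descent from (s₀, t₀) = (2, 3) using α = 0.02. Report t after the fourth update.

∇g = (2s + 2t, 2s + 6t)
(s₁, t₁) = (2, 3) − 0.02·(10, 22) = (1.8, 2.56)
(s₂, t₂) = (1.8, 2.56) − 0.02·(8.72, 18.96) = (1.6256, 2.1808)
(s₃, t₃) = (1.6256, 2.1808) − 0.02·(7.6128, 16.336) = (1.473344, 1.85408)
(s₄, t₄) = (1.473344, 1.85408) − 0.02·(6.654848, 14.071168) = (1.34024704, 1.57265664)
t = 1.57265664

1.57265664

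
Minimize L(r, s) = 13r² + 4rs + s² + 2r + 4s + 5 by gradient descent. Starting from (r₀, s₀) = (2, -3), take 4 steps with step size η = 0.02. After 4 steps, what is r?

∇L = (26r + 4s + 2, 4r + 2s + 4)
Step 1: at (2, -3), ∇L = (42, 6) → (2, -3) − 0.02·(42, 6) = (1.16, -3.12)
Step 2: at (1.16, -3.12), ∇L = (19.68, 2.4) → (1.16, -3.12) − 0.02·(19.68, 2.4) = (0.7664, -3.168)
Step 3: at (0.7664, -3.168), ∇L = (9.2544, 0.7296) → (0.7664, -3.168) − 0.02·(9.2544, 0.7296) = (0.581312, -3.182592)
Step 4: at (0.581312, -3.182592), ∇L = (4.383744, -0.039936) → (0.581312, -3.182592) − 0.02·(4.383744, -0.039936) = (0.49363712, -3.18179328)
r = 0.49363712

0.49363712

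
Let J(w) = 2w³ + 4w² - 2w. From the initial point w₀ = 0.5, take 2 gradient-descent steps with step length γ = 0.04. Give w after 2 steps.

J′(w) = 6w² + 8w - 2
w₁ = 0.5 − 0.04·3.5 = 0.36
w₂ = 0.36 − 0.04·1.6576 = 0.293696

0.293696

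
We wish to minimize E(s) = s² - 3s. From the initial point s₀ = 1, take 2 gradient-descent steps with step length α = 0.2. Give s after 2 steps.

1.32

E′(s) = 2s - 3
s₁ = 1 − 0.2·(-1) = 1.2
s₂ = 1.2 − 0.2·(-0.6) = 1.32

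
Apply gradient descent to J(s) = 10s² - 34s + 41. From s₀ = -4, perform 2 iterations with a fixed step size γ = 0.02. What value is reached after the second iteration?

J′(s) = 20s - 34
Step 1: J′(-4) = -114; s₁ = -4 − 0.02·(-114) = -1.72
Step 2: J′(-1.72) = -68.4; s₂ = -1.72 − 0.02·(-68.4) = -0.352

-0.352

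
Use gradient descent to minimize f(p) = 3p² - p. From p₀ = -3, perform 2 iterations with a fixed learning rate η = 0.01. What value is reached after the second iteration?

-2.6314

f′(p) = 6p - 1
p₁ = -3 − 0.01·(-19) = -2.81
p₂ = -2.81 − 0.01·(-17.86) = -2.6314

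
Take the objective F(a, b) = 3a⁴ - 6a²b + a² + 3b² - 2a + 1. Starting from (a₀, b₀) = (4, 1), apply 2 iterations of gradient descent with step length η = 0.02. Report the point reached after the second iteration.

∇F = (12a³ - 12ab + 2a - 2, -6a² + 6b)
(a₁, b₁) = (4, 1) − 0.02·(726, -90) = (-10.52, 2.8)
(a₂, b₂) = (-10.52, 2.8) − 0.02·(-13640.599296, -647.2224) = (262.29198592, 15.744448)

(262.29198592, 15.744448)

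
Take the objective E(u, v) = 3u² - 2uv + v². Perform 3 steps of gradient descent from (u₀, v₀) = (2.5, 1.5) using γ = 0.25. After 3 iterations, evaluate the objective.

∇E = (6u - 2v, -2u + 2v)
Step 1: at (2.5, 1.5), ∇E = (12, -2) → (2.5, 1.5) − 0.25·(12, -2) = (-0.5, 2)
Step 2: at (-0.5, 2), ∇E = (-7, 5) → (-0.5, 2) − 0.25·(-7, 5) = (1.25, 0.75)
Step 3: at (1.25, 0.75), ∇E = (6, -1) → (1.25, 0.75) − 0.25·(6, -1) = (-0.25, 1)
E(-0.25, 1) = 1.6875

1.6875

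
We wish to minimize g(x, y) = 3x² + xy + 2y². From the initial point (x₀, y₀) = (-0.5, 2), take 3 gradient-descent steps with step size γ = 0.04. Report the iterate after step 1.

(-0.46, 1.7)

∇g = (6x + y, x + 4y)
Step 1: at (-0.5, 2), ∇g = (-1, 7.5) → (-0.5, 2) − 0.04·(-1, 7.5) = (-0.46, 1.7)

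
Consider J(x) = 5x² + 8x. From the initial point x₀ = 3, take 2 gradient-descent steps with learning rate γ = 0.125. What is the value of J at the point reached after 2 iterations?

J′(x) = 10x + 8
x₁ = 3 − 0.125·38 = -1.75
x₂ = -1.75 − 0.125·(-9.5) = -0.5625
J(-0.5625) = -2.91796875

-2.91796875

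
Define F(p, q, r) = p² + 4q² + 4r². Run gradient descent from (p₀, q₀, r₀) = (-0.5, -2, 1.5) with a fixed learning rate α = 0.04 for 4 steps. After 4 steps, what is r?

0.32072064

∇F = (2p, 8q, 8r)
(p₁, q₁, r₁) = (-0.5, -2, 1.5) − 0.04·(-1, -16, 12) = (-0.46, -1.36, 1.02)
(p₂, q₂, r₂) = (-0.46, -1.36, 1.02) − 0.04·(-0.92, -10.88, 8.16) = (-0.4232, -0.9248, 0.6936)
(p₃, q₃, r₃) = (-0.4232, -0.9248, 0.6936) − 0.04·(-0.8464, -7.3984, 5.5488) = (-0.389344, -0.628864, 0.471648)
(p₄, q₄, r₄) = (-0.389344, -0.628864, 0.471648) − 0.04·(-0.778688, -5.030912, 3.773184) = (-0.35819648, -0.42762752, 0.32072064)
r = 0.32072064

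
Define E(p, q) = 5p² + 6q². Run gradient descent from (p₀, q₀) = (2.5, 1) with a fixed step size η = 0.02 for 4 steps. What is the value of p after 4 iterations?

1.024

∇E = (10p, 12q)
Step 1: at (2.5, 1), ∇E = (25, 12) → (2.5, 1) − 0.02·(25, 12) = (2, 0.76)
Step 2: at (2, 0.76), ∇E = (20, 9.12) → (2, 0.76) − 0.02·(20, 9.12) = (1.6, 0.5776)
Step 3: at (1.6, 0.5776), ∇E = (16, 6.9312) → (1.6, 0.5776) − 0.02·(16, 6.9312) = (1.28, 0.438976)
Step 4: at (1.28, 0.438976), ∇E = (12.8, 5.267712) → (1.28, 0.438976) − 0.02·(12.8, 5.267712) = (1.024, 0.33362176)
p = 1.024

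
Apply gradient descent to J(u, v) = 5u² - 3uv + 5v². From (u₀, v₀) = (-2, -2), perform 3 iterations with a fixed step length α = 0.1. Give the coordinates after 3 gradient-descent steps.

∇J = (10u - 3v, -3u + 10v)
Step 1: at (-2, -2), ∇J = (-14, -14) → (-2, -2) − 0.1·(-14, -14) = (-0.6, -0.6)
Step 2: at (-0.6, -0.6), ∇J = (-4.2, -4.2) → (-0.6, -0.6) − 0.1·(-4.2, -4.2) = (-0.18, -0.18)
Step 3: at (-0.18, -0.18), ∇J = (-1.26, -1.26) → (-0.18, -0.18) − 0.1·(-1.26, -1.26) = (-0.054, -0.054)

(-0.054, -0.054)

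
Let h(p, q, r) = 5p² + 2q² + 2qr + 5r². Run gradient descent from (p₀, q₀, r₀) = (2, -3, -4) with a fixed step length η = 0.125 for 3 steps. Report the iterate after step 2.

∇h = (10p, 4q + 2r, 2q + 10r)
(p₁, q₁, r₁) = (2, -3, -4) − 0.125·(20, -20, -46) = (-0.5, -0.5, 1.75)
(p₂, q₂, r₂) = (-0.5, -0.5, 1.75) − 0.125·(-5, 1.5, 16.5) = (0.125, -0.6875, -0.3125)

(0.125, -0.6875, -0.3125)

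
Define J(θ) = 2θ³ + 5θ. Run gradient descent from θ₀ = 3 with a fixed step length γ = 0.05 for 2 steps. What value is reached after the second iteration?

J′(θ) = 6θ² + 5
Step 1: J′(3) = 59; θ₁ = 3 − 0.05·59 = 0.05
Step 2: J′(0.05) = 5.015; θ₂ = 0.05 − 0.05·5.015 = -0.20075

-0.20075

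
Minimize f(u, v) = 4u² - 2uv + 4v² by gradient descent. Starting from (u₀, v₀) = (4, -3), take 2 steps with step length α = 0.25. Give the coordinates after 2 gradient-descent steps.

(8, -7.75)

∇f = (8u - 2v, -2u + 8v)
Step 1: at (4, -3), ∇f = (38, -32) → (4, -3) − 0.25·(38, -32) = (-5.5, 5)
Step 2: at (-5.5, 5), ∇f = (-54, 51) → (-5.5, 5) − 0.25·(-54, 51) = (8, -7.75)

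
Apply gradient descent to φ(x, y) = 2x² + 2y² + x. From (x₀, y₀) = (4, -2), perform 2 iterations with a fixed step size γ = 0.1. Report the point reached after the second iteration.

∇φ = (4x + 1, 4y)
(x₁, y₁) = (4, -2) − 0.1·(17, -8) = (2.3, -1.2)
(x₂, y₂) = (2.3, -1.2) − 0.1·(10.2, -4.8) = (1.28, -0.72)

(1.28, -0.72)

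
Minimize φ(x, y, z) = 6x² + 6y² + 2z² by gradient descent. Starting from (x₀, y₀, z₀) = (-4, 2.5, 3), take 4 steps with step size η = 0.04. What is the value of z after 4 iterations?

∇φ = (12x, 12y, 4z)
Step 1: at (-4, 2.5, 3), ∇φ = (-48, 30, 12) → (-4, 2.5, 3) − 0.04·(-48, 30, 12) = (-2.08, 1.3, 2.52)
Step 2: at (-2.08, 1.3, 2.52), ∇φ = (-24.96, 15.6, 10.08) → (-2.08, 1.3, 2.52) − 0.04·(-24.96, 15.6, 10.08) = (-1.0816, 0.676, 2.1168)
Step 3: at (-1.0816, 0.676, 2.1168), ∇φ = (-12.9792, 8.112, 8.4672) → (-1.0816, 0.676, 2.1168) − 0.04·(-12.9792, 8.112, 8.4672) = (-0.562432, 0.35152, 1.778112)
Step 4: at (-0.562432, 0.35152, 1.778112), ∇φ = (-6.749184, 4.21824, 7.112448) → (-0.562432, 0.35152, 1.778112) − 0.04·(-6.749184, 4.21824, 7.112448) = (-0.29246464, 0.1827904, 1.49361408)
z = 1.49361408

1.49361408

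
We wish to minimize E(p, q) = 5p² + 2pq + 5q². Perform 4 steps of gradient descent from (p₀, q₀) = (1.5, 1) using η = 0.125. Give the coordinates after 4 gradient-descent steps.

(0.078125, 0.078125)

∇E = (10p + 2q, 2p + 10q)
Step 1: at (1.5, 1), ∇E = (17, 13) → (1.5, 1) − 0.125·(17, 13) = (-0.625, -0.625)
Step 2: at (-0.625, -0.625), ∇E = (-7.5, -7.5) → (-0.625, -0.625) − 0.125·(-7.5, -7.5) = (0.3125, 0.3125)
Step 3: at (0.3125, 0.3125), ∇E = (3.75, 3.75) → (0.3125, 0.3125) − 0.125·(3.75, 3.75) = (-0.15625, -0.15625)
Step 4: at (-0.15625, -0.15625), ∇E = (-1.875, -1.875) → (-0.15625, -0.15625) − 0.125·(-1.875, -1.875) = (0.078125, 0.078125)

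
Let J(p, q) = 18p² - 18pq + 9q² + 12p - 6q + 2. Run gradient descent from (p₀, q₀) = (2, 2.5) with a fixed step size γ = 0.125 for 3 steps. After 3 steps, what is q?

∇J = (36p - 18q + 12, -18p + 18q - 6)
(p₁, q₁) = (2, 2.5) − 0.125·(39, 3) = (-2.875, 2.125)
(p₂, q₂) = (-2.875, 2.125) − 0.125·(-129.75, 84) = (13.34375, -8.375)
(p₃, q₃) = (13.34375, -8.375) − 0.125·(643.125, -396.9375) = (-67.046875, 41.2421875)
q = 41.2421875

41.2421875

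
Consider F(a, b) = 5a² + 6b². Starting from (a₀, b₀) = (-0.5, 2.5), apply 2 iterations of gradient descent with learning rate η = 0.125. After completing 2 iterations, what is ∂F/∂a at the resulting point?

∇F = (10a, 12b)
(a₁, b₁) = (-0.5, 2.5) − 0.125·(-5, 30) = (0.125, -1.25)
(a₂, b₂) = (0.125, -1.25) − 0.125·(1.25, -15) = (-0.03125, 0.625)
∂F/∂a at (-0.03125, 0.625) = -0.3125

-0.3125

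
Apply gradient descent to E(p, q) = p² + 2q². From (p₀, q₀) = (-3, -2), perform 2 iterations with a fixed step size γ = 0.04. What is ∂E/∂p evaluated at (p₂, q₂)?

∇E = (2p, 4q)
Step 1: at (-3, -2), ∇E = (-6, -8) → (-3, -2) − 0.04·(-6, -8) = (-2.76, -1.68)
Step 2: at (-2.76, -1.68), ∇E = (-5.52, -6.72) → (-2.76, -1.68) − 0.04·(-5.52, -6.72) = (-2.5392, -1.4112)
∂E/∂p at (-2.5392, -1.4112) = -5.0784

-5.0784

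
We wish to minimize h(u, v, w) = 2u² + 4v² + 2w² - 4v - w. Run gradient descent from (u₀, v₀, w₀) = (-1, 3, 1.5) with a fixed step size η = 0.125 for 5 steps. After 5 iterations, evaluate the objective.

∇h = (4u, 8v - 4, 4w - 1)
Step 1: at (-1, 3, 1.5), ∇h = (-4, 20, 5) → (-1, 3, 1.5) − 0.125·(-4, 20, 5) = (-0.5, 0.5, 0.875)
Step 2: at (-0.5, 0.5, 0.875), ∇h = (-2, 0, 2.5) → (-0.5, 0.5, 0.875) − 0.125·(-2, 0, 2.5) = (-0.25, 0.5, 0.5625)
Step 3: at (-0.25, 0.5, 0.5625), ∇h = (-1, 0, 1.25) → (-0.25, 0.5, 0.5625) − 0.125·(-1, 0, 1.25) = (-0.125, 0.5, 0.40625)
Step 4: at (-0.125, 0.5, 0.40625), ∇h = (-0.5, 0, 0.625) → (-0.125, 0.5, 0.40625) − 0.125·(-0.5, 0, 0.625) = (-0.0625, 0.5, 0.328125)
Step 5: at (-0.0625, 0.5, 0.328125), ∇h = (-0.25, 0, 0.3125) → (-0.0625, 0.5, 0.328125) − 0.125·(-0.25, 0, 0.3125) = (-0.03125, 0.5, 0.2890625)
h(-0.03125, 0.5, 0.2890625) = -1.1199951171875

-1.1199951171875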